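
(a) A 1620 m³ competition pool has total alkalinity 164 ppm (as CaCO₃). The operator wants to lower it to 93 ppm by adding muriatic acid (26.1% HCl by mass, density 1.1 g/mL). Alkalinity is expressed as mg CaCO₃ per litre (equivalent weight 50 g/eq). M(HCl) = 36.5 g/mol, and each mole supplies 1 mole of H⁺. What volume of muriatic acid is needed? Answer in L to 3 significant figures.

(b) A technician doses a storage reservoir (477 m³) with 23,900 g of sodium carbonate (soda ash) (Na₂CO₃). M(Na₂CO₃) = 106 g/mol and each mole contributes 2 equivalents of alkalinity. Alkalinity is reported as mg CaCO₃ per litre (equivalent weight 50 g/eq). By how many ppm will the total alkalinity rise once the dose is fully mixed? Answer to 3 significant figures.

(a) Volume: 1620 m³ = 1,620,000 L.
(a) Alkalinity to neutralize: (164 − 93) = 71 mg/L as CaCO₃ × 1,620,000 L = 115,000 g as CaCO₃.
(a) Equivalents of H⁺ required: 115,000 ÷ 50 g/eq = 2300 eq = 2300 mol HCl.
(a) Mass of HCl: 2300 × 36.5 = 83,960 g.
(a) Mass of 26.1% solution: 83,960 / 0.261 = 321,700 g.
(a) Volume: 321,700 g ÷ 1.1 g/mL = 292,500 mL.

(b) Volume: 477 m³ = 477,000 L.
(b) Moles of Na₂CO₃: 23,900 g ÷ 106 g/mol = 225.5 mol → 450.9 eq of alkalinity.
(b) As CaCO₃: 450.9 eq × 50 g/eq = 22,550 g.
(b) Rise: 22,550 g / 477,000 L × 1000 = 47.27 mg/L.

(a) 292 L; (b) 47.3 ppm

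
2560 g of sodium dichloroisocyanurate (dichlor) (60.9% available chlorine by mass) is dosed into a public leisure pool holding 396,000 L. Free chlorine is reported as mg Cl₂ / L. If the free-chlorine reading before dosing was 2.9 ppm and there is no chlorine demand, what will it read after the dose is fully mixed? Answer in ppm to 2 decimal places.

6.84 ppm

Available chlorine delivered: 2560 g × 0.609 = 1559 g as Cl₂.
Concentration rise: 1559 g / 396,000 L = 3.937 mg/L = 3.94 ppm.
Final FC: 2.9 + 3.94 = 6.84 ppm.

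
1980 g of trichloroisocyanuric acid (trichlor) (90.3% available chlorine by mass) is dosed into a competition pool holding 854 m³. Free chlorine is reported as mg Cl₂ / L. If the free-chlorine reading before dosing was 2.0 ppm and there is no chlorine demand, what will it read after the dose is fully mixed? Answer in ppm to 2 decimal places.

4.09 ppm

Volume: 854 m³ = 854,000 L.
Available chlorine delivered: 1980 g × 0.903 = 1788 g as Cl₂.
Concentration rise: 1788 g / 854,000 L = 2.094 mg/L = 2.09 ppm.
Final FC: 2.0 + 2.09 = 4.09 ppm.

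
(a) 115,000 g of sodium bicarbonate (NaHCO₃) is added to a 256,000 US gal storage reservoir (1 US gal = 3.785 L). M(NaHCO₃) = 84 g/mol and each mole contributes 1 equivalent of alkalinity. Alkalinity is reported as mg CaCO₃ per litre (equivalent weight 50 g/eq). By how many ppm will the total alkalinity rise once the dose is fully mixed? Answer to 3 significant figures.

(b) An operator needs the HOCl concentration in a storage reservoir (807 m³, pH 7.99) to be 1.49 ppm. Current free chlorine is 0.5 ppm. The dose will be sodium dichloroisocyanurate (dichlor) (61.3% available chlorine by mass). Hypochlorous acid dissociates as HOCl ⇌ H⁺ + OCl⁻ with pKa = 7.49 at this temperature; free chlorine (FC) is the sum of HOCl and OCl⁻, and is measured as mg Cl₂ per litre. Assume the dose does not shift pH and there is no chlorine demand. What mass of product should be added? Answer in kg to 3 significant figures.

(a) Volume: 256,000 US gal × 3.785 L/gal = 968,960 L.
(a) Moles of NaHCO₃: 115,000 g ÷ 84 g/mol = 1369 mol → 1369 eq of alkalinity.
(a) As CaCO₃: 1369 eq × 50 g/eq = 68,450 g.
(a) Rise: 68,450 g / 968,960 L × 1000 = 70.65 mg/L.

(b) Volume: 807 m³ = 807,000 L.
(b) [OCl⁻]/[HOCl] = 10^(pH − pKa) = 10^(7.99 − 7.49) = 3.162; fraction as HOCl = 1/(1 + 3.162) = 0.2403.
(b) Free chlorine required for 1.49 ppm HOCl: 1.49 / 0.2403 = 6.202 ppm.
(b) FC to add: 6.202 − 0.5 = 5.702 mg/L as Cl₂.
(b) Cl₂ equivalent: 5.702 mg/L × 807,000 L = 4601 g.
(b) Product at 61.3% available Cl: 4601 / 0.613 = 7506 g.

(a) 70.6 ppm; (b) 7.51 kg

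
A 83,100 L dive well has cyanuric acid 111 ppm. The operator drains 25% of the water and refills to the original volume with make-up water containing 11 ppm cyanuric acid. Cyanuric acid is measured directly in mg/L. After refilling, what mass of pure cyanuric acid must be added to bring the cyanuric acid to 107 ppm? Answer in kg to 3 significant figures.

After draining 25% and refilling: 111 × 0.75 + 11 × 0.25 = 86 ppm.
Deficit to target: 107 − 86 = 21 mg/L.
Mass: 21 mg/L × 83,100 L = 1745 g cyanuric acid.

1.75 kg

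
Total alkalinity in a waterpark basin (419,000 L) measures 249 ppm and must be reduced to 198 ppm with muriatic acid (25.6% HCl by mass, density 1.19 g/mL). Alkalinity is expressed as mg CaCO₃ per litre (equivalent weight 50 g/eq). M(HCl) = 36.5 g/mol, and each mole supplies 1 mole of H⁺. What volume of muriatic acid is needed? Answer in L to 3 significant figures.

51.2 L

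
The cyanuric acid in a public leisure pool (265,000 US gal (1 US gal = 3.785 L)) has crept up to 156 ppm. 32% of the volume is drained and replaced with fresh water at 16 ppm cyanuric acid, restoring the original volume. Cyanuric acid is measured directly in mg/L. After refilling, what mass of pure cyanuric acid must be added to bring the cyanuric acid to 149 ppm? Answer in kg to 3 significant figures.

37.9 kg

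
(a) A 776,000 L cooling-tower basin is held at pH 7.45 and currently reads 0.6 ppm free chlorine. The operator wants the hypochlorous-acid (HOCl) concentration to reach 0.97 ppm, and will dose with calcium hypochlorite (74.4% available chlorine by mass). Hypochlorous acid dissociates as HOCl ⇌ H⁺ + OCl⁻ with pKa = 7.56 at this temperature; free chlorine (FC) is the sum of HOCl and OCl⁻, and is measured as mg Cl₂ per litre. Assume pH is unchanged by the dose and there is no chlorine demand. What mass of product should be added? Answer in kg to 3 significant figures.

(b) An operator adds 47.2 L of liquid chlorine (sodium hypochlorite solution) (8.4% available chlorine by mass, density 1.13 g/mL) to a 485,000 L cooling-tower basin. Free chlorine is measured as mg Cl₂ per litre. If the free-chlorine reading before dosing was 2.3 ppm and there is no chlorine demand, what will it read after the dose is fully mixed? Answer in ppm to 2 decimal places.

(a) [OCl⁻]/[HOCl] = 10^(pH − pKa) = 10^(7.45 − 7.56) = 0.7762; fraction as HOCl = 1/(1 + 0.7762) = 0.563.
(a) Free chlorine required for 0.97 ppm HOCl: 0.97 / 0.563 = 1.723 ppm.
(a) FC to add: 1.723 − 0.6 = 1.123 mg/L as Cl₂.
(a) Cl₂ equivalent: 1.123 mg/L × 776,000 L = 871.4 g.
(a) Product at 74.4% available Cl: 871.4 / 0.744 = 1171 g.

(b) Mass of solution: 47.2 L × 1000 mL/L × 1.13 g/mL = 53,340 g.
(b) Available chlorine delivered: 53,340 g × 0.084 = 4480 g as Cl₂.
(b) Concentration rise: 4480 g / 485,000 L = 9.238 mg/L = 9.24 ppm.
(b) Final FC: 2.3 + 9.24 = 11.54 ppm.

(a) 1.17 kg; (b) 11.54 ppm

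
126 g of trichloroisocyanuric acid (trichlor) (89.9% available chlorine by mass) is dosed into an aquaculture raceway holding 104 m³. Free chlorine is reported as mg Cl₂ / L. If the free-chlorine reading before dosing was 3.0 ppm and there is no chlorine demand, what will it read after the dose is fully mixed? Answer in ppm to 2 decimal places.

4.09 ppm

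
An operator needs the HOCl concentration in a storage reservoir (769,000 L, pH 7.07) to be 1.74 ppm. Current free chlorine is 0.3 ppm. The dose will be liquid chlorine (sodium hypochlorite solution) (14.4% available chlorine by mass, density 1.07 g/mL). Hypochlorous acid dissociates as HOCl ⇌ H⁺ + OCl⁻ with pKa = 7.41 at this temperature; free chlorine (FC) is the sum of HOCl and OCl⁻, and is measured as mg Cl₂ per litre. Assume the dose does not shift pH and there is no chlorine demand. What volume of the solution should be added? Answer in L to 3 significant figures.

11.2 L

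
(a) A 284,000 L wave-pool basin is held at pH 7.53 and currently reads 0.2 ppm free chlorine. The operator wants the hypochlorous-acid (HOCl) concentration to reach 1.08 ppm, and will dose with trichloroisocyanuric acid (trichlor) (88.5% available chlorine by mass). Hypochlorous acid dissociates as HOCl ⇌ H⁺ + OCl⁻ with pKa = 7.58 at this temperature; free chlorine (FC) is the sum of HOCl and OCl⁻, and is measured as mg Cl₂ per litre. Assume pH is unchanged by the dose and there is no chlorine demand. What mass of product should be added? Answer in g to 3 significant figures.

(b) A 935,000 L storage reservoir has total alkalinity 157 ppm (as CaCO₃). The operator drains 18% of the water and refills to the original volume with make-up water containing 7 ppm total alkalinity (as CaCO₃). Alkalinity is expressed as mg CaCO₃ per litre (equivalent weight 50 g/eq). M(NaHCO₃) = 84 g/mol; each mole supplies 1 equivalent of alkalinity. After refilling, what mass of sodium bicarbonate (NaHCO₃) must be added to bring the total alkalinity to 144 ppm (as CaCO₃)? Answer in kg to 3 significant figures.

(a) 591 g; (b) 22.0 kg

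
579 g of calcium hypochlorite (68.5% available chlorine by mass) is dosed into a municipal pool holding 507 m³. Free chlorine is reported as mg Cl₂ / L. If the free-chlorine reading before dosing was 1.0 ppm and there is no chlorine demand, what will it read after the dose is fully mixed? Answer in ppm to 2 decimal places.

1.78 ppm

Volume: 507 m³ = 507,000 L.
Available chlorine delivered: 579 g × 0.685 = 396.6 g as Cl₂.
Concentration rise: 396.6 g / 507,000 L = 0.7823 mg/L = 0.78 ppm.
Final FC: 1.0 + 0.78 = 1.78 ppm.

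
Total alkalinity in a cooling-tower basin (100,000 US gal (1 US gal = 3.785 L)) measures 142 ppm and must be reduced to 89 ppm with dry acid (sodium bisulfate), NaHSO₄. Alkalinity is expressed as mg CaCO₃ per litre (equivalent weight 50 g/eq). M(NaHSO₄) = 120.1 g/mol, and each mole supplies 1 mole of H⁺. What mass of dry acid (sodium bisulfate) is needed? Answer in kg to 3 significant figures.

Volume: 100,000 US gal × 3.785 L/gal = 378,500 L.
Alkalinity to neutralize: (142 − 89) = 53 mg/L as CaCO₃ × 378,500 L = 20,060 g as CaCO₃.
Equivalents of H⁺ required: 20,060 ÷ 50 g/eq = 401.2 eq = 401.2 mol NaHSO₄.
Mass of NaHSO₄: 401.2 × 120.1 = 48,190 g.

48.2 kg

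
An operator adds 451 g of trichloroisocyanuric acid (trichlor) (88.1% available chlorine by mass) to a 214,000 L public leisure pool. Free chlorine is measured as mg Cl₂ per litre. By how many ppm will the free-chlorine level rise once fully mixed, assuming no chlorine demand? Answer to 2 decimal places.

1.86 ppm

Available chlorine delivered: 451 g × 0.881 = 397.3 g as Cl₂.
Concentration rise: 397.3 g / 214,000 L = 1.857 mg/L = 1.86 ppm.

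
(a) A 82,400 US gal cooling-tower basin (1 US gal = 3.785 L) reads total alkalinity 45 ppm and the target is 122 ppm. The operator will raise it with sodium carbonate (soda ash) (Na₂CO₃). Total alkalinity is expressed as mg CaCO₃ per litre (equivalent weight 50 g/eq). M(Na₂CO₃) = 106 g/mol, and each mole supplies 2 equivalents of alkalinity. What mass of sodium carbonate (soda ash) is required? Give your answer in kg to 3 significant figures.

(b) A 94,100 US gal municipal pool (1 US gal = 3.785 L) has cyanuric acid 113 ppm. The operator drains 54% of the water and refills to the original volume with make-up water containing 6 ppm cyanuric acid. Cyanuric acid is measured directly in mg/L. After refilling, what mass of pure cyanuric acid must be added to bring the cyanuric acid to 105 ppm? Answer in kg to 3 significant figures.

(a) 25.5 kg; (b) 17.7 kg

(a) Volume: 82,400 US gal × 3.785 L/gal = 311,884 L.
(a) Alkalinity to add: (122 − 45) = 77 mg/L as CaCO₃ × 311,884 L = 24,020 g as CaCO₃.
(a) Equivalents: 24,020 g ÷ 50 g/eq = 480.3 eq.
(a) Each mole of Na₂CO₃ supplies 2 eq, so 480.3 / 2 = 240.2 mol.
(a) Mass: 240.2 mol × 106 g/mol = 25,460 g.

(b) Volume: 94,100 US gal × 3.785 L/gal = 356,168 L.
(b) After draining 54% and refilling: 113 × 0.46 + 6 × 0.54 = 55.22 ppm.
(b) Deficit to target: 105 − 55.22 = 49.78 mg/L.
(b) Mass: 49.78 mg/L × 356,168 L = 17,730 g cyanuric acid.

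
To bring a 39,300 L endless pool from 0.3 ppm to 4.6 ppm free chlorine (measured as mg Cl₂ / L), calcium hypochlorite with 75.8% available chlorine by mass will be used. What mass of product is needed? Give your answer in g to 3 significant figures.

Chlorine deficit: 4.6 − 0.3 = 4.3 ppm = 4.3 mg/L as Cl₂.
Cl₂ equivalent needed: 4.3 mg/L × 39,300 L = 169,000 mg = 169 g.
Product at 75.8% available chlorine: 169 / 0.758 = 222.9 g.

223 g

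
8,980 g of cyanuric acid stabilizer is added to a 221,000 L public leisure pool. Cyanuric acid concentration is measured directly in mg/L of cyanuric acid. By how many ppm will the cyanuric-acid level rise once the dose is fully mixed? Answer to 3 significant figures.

Rise: 8,980 g / 221,000 L × 1000 = 40.63 mg/L.

40.6 ppm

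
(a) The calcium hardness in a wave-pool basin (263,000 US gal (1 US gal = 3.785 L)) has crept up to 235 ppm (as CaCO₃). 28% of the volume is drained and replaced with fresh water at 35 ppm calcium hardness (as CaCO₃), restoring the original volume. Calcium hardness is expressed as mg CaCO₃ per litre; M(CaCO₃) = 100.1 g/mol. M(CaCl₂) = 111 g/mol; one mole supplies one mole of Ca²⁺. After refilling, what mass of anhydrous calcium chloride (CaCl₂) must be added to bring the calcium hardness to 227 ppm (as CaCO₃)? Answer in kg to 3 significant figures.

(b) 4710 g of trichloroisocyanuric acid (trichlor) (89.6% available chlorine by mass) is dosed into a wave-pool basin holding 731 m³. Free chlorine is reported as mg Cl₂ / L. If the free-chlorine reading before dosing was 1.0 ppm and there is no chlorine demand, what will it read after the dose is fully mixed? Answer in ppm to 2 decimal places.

(a) 53.0 kg; (b) 6.77 ppm

(a) Volume: 263,000 US gal × 3.785 L/gal = 995,455 L.
(a) After draining 28% and refilling: 235 × 0.72 + 35 × 0.28 = 179 ppm.
(a) Deficit to target: 227 − 179 = 48 mg/L.
(a) As CaCO₃: 48 mg/L × 995,455 L = 47,780 g; ÷ 100.1 = 477.3 mol Ca²⁺.
(a) Mass: 477.3 × 111 = 52,980 g.

(b) Volume: 731 m³ = 731,000 L.
(b) Available chlorine delivered: 4710 g × 0.896 = 4220 g as Cl₂.
(b) Concentration rise: 4220 g / 731,000 L = 5.773 mg/L = 5.77 ppm.
(b) Final FC: 1.0 + 5.77 = 6.77 ppm.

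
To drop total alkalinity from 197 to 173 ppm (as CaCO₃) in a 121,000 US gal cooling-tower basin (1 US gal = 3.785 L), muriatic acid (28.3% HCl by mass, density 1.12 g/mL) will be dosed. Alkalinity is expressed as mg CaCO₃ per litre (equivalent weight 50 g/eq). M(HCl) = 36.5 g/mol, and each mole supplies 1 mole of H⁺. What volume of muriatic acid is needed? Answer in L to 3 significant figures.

Volume: 121,000 US gal × 3.785 L/gal = 457,985 L.
Alkalinity to neutralize: (197 − 173) = 24 mg/L as CaCO₃ × 457,985 L = 10,990 g as CaCO₃.
Equivalents of H⁺ required: 10,990 ÷ 50 g/eq = 219.8 eq = 219.8 mol HCl.
Mass of HCl: 219.8 × 36.5 = 8024 g.
Mass of 28.3% solution: 8024 / 0.283 = 28,350 g.
Volume: 28,350 g ÷ 1.12 g/mL = 25,320 mL.

25.3 L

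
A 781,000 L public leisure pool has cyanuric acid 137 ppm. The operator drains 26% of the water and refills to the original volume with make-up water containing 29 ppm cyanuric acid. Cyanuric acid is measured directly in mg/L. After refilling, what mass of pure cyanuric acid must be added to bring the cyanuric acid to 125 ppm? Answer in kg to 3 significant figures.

12.6 kg

After draining 26% and refilling: 137 × 0.74 + 29 × 0.26 = 108.92 ppm.
Deficit to target: 125 − 108.92 = 16.08 mg/L.
Mass: 16.08 mg/L × 781,000 L = 12,560 g cyanuric acid.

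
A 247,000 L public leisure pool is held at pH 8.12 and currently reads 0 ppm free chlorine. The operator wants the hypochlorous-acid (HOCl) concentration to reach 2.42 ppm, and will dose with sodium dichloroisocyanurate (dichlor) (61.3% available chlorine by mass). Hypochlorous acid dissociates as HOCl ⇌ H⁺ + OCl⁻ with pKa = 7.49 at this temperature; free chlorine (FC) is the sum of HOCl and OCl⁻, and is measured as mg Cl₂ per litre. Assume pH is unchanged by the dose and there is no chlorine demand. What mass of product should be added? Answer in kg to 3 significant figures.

[OCl⁻]/[HOCl] = 10^(pH − pKa) = 10^(8.12 − 7.49) = 4.266; fraction as HOCl = 1/(1 + 4.266) = 0.1899.
Free chlorine required for 2.42 ppm HOCl: 2.42 / 0.1899 = 12.74 ppm.
FC to add: 12.74 − 0 = 12.74 mg/L as Cl₂.
Cl₂ equivalent: 12.74 mg/L × 247,000 L = 3148 g.
Product at 61.3% available Cl: 3148 / 0.613 = 5135 g.

5.13 kg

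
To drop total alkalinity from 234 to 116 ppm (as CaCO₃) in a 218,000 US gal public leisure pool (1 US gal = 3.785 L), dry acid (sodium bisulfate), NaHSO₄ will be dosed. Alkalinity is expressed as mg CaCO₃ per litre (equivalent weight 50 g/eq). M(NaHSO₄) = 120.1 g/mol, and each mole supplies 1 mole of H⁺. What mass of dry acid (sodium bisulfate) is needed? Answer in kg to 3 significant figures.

234 kg

Volume: 218,000 US gal × 3.785 L/gal = 825,130 L.
Alkalinity to neutralize: (234 − 116) = 118 mg/L as CaCO₃ × 825,130 L = 97,370 g as CaCO₃.
Equivalents of H⁺ required: 97,370 ÷ 50 g/eq = 1947 eq = 1947 mol NaHSO₄.
Mass of NaHSO₄: 1947 × 120.1 = 233,900 g.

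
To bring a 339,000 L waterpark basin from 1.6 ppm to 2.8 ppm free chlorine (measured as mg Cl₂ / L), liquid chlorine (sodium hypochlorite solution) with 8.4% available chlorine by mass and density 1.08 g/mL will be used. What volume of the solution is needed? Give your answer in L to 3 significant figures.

4.48 L

Chlorine deficit: 2.8 − 1.6 = 1.2 ppm = 1.2 mg/L as Cl₂.
Cl₂ equivalent needed: 1.2 mg/L × 339,000 L = 406,800 mg = 406.8 g.
Product at 8.4% available chlorine: 406.8 / 0.084 = 4843 g.
Volume at density 1.08 g/mL: 4843 g ÷ 1.08 g/mL = 4484 mL.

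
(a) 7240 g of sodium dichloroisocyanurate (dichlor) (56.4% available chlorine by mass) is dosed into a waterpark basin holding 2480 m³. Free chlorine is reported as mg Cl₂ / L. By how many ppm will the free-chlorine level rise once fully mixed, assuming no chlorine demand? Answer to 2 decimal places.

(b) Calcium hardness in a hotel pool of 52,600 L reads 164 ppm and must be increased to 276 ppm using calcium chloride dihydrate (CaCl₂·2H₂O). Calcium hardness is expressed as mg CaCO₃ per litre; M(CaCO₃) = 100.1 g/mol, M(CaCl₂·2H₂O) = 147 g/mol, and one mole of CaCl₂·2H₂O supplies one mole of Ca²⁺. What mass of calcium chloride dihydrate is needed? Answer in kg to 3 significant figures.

(a) Volume: 2480 m³ = 2,480,000 L.
(a) Available chlorine delivered: 7240 g × 0.564 = 4083 g as Cl₂.
(a) Concentration rise: 4083 g / 2,480,000 L = 1.647 mg/L = 1.65 ppm.

(b) Hardness to add: (276 − 164) = 112 mg/L as CaCO₃ × 52,600 L = 5891 g as CaCO₃.
(b) Moles of Ca²⁺ (1 mol Ca²⁺ ≡ 1 mol CaCO₃): 5891 / 100.1 g/mol = 58.85 mol.
(b) Mass of CaCl₂·2H₂O: 58.85 × 147 = 8651 g.

(a) 1.65 ppm; (b) 8.65 kg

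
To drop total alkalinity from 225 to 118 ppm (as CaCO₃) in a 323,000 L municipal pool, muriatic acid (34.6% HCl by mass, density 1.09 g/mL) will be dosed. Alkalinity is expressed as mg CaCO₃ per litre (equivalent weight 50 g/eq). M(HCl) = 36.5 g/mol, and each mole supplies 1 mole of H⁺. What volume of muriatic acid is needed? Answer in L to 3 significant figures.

Alkalinity to neutralize: (225 − 118) = 107 mg/L as CaCO₃ × 323,000 L = 34,560 g as CaCO₃.
Equivalents of H⁺ required: 34,560 ÷ 50 g/eq = 691.2 eq = 691.2 mol HCl.
Mass of HCl: 691.2 × 36.5 = 25,230 g.
Mass of 34.6% solution: 25,230 / 0.346 = 72,920 g.
Volume: 72,920 g ÷ 1.09 g/mL = 66,900 mL.

66.9 L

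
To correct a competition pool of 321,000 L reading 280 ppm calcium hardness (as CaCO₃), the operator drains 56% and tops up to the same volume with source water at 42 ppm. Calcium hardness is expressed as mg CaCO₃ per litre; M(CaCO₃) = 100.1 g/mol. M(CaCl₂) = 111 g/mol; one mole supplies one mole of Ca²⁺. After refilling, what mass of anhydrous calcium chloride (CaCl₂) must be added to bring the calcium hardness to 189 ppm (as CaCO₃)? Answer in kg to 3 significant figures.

After draining 56% and refilling: 280 × 0.44 + 42 × 0.56 = 146.72 ppm.
Deficit to target: 189 − 146.72 = 42.28 mg/L.
As CaCO₃: 42.28 mg/L × 321,000 L = 13,570 g; ÷ 100.1 = 135.6 mol Ca²⁺.
Mass: 135.6 × 111 = 15,050 g.

15.0 kg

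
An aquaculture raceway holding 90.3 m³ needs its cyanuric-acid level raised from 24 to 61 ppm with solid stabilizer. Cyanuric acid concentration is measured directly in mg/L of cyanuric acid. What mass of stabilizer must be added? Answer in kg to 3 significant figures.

3.34 kg

Volume: 90.3 m³ = 90,300 L.
CYA to add: (61 − 24) = 37 mg/L × 90,300 L = 3341 g cyanuric acid.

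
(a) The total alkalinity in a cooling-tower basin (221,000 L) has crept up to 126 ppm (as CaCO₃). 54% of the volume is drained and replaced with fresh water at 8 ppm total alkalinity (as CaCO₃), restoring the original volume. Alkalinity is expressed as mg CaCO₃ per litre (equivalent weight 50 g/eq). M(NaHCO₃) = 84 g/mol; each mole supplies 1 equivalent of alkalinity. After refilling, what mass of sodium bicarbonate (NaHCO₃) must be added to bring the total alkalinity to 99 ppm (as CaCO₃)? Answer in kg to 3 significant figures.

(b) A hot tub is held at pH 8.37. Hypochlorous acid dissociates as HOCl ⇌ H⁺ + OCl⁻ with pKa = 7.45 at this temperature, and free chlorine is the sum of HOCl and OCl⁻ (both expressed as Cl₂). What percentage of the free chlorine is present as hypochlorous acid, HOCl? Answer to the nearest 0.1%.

(a) After draining 54% and refilling: 126 × 0.46 + 8 × 0.54 = 62.28 ppm.
(a) Deficit to target: 99 − 62.28 = 36.72 mg/L.
(a) As CaCO₃: 36.72 mg/L × 221,000 L = 8115 g; ÷ 50 g/eq ÷ 1 = 162.3 mol NaHCO₃.
(a) Mass: 162.3 × 84 = 13,630 g.

(b) [OCl⁻]/[HOCl] = 10^(pH − pKa) = 10^(8.37 − 7.45) = 10^0.92 = 8.318.
(b) Fraction as HOCl = 1 / (1 + 8.318) = 0.1073.

(a) 13.6 kg; (b) 10.7%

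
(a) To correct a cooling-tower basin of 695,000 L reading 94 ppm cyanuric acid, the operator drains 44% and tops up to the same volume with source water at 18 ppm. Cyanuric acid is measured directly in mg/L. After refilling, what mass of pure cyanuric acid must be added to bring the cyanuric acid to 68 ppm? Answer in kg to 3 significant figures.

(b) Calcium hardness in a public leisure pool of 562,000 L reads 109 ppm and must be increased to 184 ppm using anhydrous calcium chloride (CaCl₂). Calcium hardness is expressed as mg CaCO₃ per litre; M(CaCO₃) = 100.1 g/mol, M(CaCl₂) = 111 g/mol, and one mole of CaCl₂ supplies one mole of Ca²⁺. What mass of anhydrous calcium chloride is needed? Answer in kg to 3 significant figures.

(a) After draining 44% and refilling: 94 × 0.56 + 18 × 0.44 = 60.56 ppm.
(a) Deficit to target: 68 − 60.56 = 7.44 mg/L.
(a) Mass: 7.44 mg/L × 695,000 L = 5171 g cyanuric acid.

(b) Hardness to add: (184 − 109) = 75 mg/L as CaCO₃ × 562,000 L = 42,150 g as CaCO₃.
(b) Moles of Ca²⁺ (1 mol Ca²⁺ ≡ 1 mol CaCO₃): 42,150 / 100.1 g/mol = 421.1 mol.
(b) Mass of CaCl₂: 421.1 × 111 = 46,740 g.

(a) 5.17 kg; (b) 46.7 kg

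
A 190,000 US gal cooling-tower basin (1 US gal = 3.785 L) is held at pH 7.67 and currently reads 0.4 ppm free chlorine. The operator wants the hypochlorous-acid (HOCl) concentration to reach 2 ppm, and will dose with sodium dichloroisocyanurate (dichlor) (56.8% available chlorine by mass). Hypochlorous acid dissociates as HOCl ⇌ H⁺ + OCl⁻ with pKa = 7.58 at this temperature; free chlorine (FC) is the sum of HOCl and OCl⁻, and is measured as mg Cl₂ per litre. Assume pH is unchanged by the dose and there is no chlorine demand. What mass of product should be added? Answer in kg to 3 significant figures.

5.14 kg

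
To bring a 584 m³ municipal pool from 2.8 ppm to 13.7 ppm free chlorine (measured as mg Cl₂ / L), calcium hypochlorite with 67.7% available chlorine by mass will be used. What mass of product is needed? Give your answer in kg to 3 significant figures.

Volume: 584 m³ = 584,000 L.
Chlorine deficit: 13.7 − 2.8 = 10.9 ppm = 10.9 mg/L as Cl₂.
Cl₂ equivalent needed: 10.9 mg/L × 584,000 L = 6,366,000 mg = 6366 g.
Product at 67.7% available chlorine: 6366 / 0.677 = 9403 g.

9.40 kg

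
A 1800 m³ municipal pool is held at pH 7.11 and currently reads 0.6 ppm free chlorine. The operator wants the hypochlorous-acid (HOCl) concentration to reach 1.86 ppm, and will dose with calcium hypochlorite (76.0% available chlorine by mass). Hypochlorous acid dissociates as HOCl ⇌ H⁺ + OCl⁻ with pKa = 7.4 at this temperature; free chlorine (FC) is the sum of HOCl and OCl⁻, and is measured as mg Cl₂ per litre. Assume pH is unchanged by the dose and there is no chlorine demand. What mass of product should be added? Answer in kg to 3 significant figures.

5.24 kg

Volume: 1800 m³ = 1,800,000 L.
[OCl⁻]/[HOCl] = 10^(pH − pKa) = 10^(7.11 − 7.4) = 0.5129; fraction as HOCl = 1/(1 + 0.5129) = 0.661.
Free chlorine required for 1.86 ppm HOCl: 1.86 / 0.661 = 2.814 ppm.
FC to add: 2.814 − 0.6 = 2.214 mg/L as Cl₂.
Cl₂ equivalent: 2.214 mg/L × 1,800,000 L = 3985 g.
Product at 76.0% available Cl: 3985 / 0.76 = 5243 g.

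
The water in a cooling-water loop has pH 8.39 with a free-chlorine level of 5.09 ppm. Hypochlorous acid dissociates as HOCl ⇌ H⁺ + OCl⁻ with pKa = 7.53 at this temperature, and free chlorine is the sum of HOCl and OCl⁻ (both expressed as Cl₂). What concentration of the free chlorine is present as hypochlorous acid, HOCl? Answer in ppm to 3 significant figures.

0.617 ppm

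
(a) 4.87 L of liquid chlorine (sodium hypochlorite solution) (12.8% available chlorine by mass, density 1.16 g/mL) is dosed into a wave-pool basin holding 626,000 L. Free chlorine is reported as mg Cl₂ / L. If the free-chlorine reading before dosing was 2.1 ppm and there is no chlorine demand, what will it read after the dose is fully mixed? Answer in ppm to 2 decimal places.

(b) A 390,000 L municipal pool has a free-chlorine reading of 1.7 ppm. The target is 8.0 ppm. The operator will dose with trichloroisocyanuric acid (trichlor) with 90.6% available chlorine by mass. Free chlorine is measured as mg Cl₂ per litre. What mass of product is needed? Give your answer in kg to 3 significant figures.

(a) 3.26 ppm; (b) 2.71 kg

(a) Mass of solution: 4.87 L × 1000 mL/L × 1.16 g/mL = 5649 g.
(a) Available chlorine delivered: 5649 g × 0.128 = 723.1 g as Cl₂.
(a) Concentration rise: 723.1 g / 626,000 L = 1.155 mg/L = 1.16 ppm.
(a) Final FC: 2.1 + 1.16 = 3.26 ppm.

(b) Chlorine deficit: 8.0 − 1.7 = 6.3 ppm = 6.3 mg/L as Cl₂.
(b) Cl₂ equivalent needed: 6.3 mg/L × 390,000 L = 2,457,000 mg = 2457 g.
(b) Product at 90.6% available chlorine: 2457 / 0.906 = 2712 g.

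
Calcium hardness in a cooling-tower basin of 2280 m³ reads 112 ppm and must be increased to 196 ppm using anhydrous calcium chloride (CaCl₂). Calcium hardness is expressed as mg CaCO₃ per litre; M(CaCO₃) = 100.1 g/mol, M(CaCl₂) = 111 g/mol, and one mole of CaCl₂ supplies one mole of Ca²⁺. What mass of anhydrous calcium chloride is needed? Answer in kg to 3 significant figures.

Volume: 2280 m³ = 2,280,000 L.
Hardness to add: (196 − 112) = 84 mg/L as CaCO₃ × 2,280,000 L = 191,500 g as CaCO₃.
Moles of Ca²⁺ (1 mol Ca²⁺ ≡ 1 mol CaCO₃): 191,500 / 100.1 g/mol = 1913 mol.
Mass of CaCl₂: 1913 × 111 = 212,400 g.

212 kg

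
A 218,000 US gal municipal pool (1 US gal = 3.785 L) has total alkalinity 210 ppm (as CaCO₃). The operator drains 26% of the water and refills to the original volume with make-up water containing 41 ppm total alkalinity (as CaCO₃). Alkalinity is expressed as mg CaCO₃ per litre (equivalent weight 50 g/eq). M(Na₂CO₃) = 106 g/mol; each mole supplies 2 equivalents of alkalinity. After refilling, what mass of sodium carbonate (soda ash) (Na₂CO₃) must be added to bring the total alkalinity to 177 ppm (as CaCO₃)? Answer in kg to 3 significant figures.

Volume: 218,000 US gal × 3.785 L/gal = 825,130 L.
After draining 26% and refilling: 210 × 0.74 + 41 × 0.26 = 166.06 ppm.
Deficit to target: 177 − 166.06 = 10.94 mg/L.
As CaCO₃: 10.94 mg/L × 825,130 L = 9027 g; ÷ 50 g/eq ÷ 2 = 90.27 mol Na₂CO₃.
Mass: 90.27 × 106 = 9569 g.

9.57 kg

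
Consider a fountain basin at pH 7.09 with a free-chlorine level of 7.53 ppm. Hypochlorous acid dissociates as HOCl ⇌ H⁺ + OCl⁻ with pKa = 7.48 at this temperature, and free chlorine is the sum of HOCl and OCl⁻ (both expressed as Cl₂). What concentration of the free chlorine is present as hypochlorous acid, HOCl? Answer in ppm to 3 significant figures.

[OCl⁻]/[HOCl] = 10^(pH − pKa) = 10^(7.09 − 7.48) = 10^-0.39 = 0.4074.
Fraction as HOCl = 1 / (1 + 0.4074) = 0.7105.
HOCl = 0.7105 × 7.53 ppm = 5.35 ppm.

5.35 ppm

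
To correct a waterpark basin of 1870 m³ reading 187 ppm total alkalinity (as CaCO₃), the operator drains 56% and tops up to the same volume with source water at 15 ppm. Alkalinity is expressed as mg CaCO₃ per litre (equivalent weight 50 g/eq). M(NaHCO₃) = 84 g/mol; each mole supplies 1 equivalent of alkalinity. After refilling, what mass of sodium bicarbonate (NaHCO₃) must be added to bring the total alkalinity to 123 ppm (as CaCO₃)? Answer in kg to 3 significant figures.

Volume: 1870 m³ = 1,870,000 L.
After draining 56% and refilling: 187 × 0.44 + 15 × 0.56 = 90.68 ppm.
Deficit to target: 123 − 90.68 = 32.32 mg/L.
As CaCO₃: 32.32 mg/L × 1,870,000 L = 60,440 g; ÷ 50 g/eq ÷ 1 = 1209 mol NaHCO₃.
Mass: 1209 × 84 = 101,500 g.

102 kg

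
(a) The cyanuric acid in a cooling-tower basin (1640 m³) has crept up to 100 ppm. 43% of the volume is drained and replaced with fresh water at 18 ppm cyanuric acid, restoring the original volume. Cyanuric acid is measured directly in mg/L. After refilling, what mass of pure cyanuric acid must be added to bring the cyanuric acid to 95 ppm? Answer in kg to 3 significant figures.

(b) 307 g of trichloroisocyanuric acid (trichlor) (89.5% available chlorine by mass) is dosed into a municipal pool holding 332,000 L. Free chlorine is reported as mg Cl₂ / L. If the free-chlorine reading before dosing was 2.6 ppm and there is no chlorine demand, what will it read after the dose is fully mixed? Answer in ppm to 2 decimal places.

(a) Volume: 1640 m³ = 1,640,000 L.
(a) After draining 43% and refilling: 100 × 0.57 + 18 × 0.43 = 64.74 ppm.
(a) Deficit to target: 95 − 64.74 = 30.26 mg/L.
(a) Mass: 30.26 mg/L × 1,640,000 L = 49,630 g cyanuric acid.

(b) Available chlorine delivered: 307 g × 0.895 = 274.8 g as Cl₂.
(b) Concentration rise: 274.8 g / 332,000 L = 0.8276 mg/L = 0.83 ppm.
(b) Final FC: 2.6 + 0.83 = 3.43 ppm.

(a) 49.6 kg; (b) 3.43 ppm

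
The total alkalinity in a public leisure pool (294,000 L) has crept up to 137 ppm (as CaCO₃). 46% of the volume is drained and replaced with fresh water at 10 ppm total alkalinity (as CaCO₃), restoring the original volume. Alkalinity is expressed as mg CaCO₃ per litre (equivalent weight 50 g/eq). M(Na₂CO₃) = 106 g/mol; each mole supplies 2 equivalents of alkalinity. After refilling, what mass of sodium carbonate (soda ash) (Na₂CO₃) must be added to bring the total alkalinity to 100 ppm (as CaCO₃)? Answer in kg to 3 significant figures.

After draining 46% and refilling: 137 × 0.54 + 10 × 0.46 = 78.58 ppm.
Deficit to target: 100 − 78.58 = 21.42 mg/L.
As CaCO₃: 21.42 mg/L × 294,000 L = 6297 g; ÷ 50 g/eq ÷ 2 = 62.97 mol Na₂CO₃.
Mass: 62.97 × 106 = 6675 g.

6.68 kg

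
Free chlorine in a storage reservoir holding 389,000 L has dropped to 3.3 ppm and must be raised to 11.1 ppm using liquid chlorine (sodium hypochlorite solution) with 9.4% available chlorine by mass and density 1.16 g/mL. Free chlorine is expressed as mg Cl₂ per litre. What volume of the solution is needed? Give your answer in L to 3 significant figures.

27.8 L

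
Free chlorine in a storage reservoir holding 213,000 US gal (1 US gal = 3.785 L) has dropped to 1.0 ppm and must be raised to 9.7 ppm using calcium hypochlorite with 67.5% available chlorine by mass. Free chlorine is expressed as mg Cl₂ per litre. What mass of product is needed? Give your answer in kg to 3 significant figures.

Volume: 213,000 US gal × 3.785 L/gal = 806,205 L.
Chlorine deficit: 9.7 − 1.0 = 8.7 ppm = 8.7 mg/L as Cl₂.
Cl₂ equivalent needed: 8.7 mg/L × 806,205 L = 7,014,000 mg = 7014 g.
Product at 67.5% available chlorine: 7014 / 0.675 = 10,390 g.

10.4 kg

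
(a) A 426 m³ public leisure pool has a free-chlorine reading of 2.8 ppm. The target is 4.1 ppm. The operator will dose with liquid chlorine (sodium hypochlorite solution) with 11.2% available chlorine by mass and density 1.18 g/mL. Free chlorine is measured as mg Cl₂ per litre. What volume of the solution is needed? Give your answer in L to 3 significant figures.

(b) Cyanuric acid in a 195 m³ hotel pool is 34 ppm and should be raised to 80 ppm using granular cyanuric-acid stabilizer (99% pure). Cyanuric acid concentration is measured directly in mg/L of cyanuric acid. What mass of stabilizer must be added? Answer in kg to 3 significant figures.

(a) 4.19 L; (b) 9.06 kg

(a) Volume: 426 m³ = 426,000 L.
(a) Chlorine deficit: 4.1 − 2.8 = 1.3 ppm = 1.3 mg/L as Cl₂.
(a) Cl₂ equivalent needed: 1.3 mg/L × 426,000 L = 553,800 mg = 553.8 g.
(a) Product at 11.2% available chlorine: 553.8 / 0.112 = 4945 g.
(a) Volume at density 1.18 g/mL: 4945 g ÷ 1.18 g/mL = 4190 mL.

(b) Volume: 195 m³ = 195,000 L.
(b) CYA to add: (80 − 34) = 46 mg/L × 195,000 L = 8970 g cyanuric acid.
(b) At 99% purity: 8970 / 0.99 = 9061 g product.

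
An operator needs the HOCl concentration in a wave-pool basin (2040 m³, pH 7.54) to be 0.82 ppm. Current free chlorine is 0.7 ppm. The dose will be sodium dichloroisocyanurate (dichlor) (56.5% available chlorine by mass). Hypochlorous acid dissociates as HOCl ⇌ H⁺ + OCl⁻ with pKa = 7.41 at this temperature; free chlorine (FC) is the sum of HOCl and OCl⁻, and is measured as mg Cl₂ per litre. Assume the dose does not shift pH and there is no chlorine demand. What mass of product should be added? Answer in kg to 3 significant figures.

4.43 kg

Volume: 2040 m³ = 2,040,000 L.
[OCl⁻]/[HOCl] = 10^(pH − pKa) = 10^(7.54 − 7.41) = 1.349; fraction as HOCl = 1/(1 + 1.349) = 0.4257.
Free chlorine required for 0.82 ppm HOCl: 0.82 / 0.4257 = 1.926 ppm.
FC to add: 1.926 − 0.7 = 1.226 mg/L as Cl₂.
Cl₂ equivalent: 1.226 mg/L × 2,040,000 L = 2501 g.
Product at 56.5% available Cl: 2501 / 0.565 = 4427 g.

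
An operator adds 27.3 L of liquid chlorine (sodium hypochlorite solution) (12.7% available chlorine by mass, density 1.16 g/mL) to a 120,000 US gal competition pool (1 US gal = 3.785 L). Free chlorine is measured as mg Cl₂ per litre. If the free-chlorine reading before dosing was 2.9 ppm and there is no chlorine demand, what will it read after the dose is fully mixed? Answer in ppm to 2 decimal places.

11.75 ppm

Volume: 120,000 US gal × 3.785 L/gal = 454,200 L.
Mass of solution: 27.3 L × 1000 mL/L × 1.16 g/mL = 31,670 g.
Available chlorine delivered: 31,670 g × 0.127 = 4022 g as Cl₂.
Concentration rise: 4022 g / 454,200 L = 8.855 mg/L = 8.85 ppm.
Final FC: 2.9 + 8.85 = 11.75 ppm.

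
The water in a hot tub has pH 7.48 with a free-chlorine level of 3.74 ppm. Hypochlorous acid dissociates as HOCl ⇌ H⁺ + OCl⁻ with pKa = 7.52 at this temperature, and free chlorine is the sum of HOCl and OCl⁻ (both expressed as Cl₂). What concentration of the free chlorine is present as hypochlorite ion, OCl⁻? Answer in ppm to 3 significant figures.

1.78 ppm

[OCl⁻]/[HOCl] = 10^(pH − pKa) = 10^(7.48 − 7.52) = 10^-0.04 = 0.912.
Fraction as HOCl = 1 / (1 + 0.912) = 0.523.
OCl⁻ = (1 − 0.523) × 3.74 ppm = 1.784 ppm.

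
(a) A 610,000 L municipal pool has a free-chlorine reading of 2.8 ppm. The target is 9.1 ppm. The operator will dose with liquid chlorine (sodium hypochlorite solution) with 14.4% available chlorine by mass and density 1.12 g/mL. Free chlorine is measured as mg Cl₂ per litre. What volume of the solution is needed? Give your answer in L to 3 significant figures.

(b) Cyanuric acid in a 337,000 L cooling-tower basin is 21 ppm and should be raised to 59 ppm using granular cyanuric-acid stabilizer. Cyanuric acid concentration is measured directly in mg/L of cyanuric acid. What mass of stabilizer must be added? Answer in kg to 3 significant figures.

(a) 23.8 L; (b) 12.8 kg

(a) Chlorine deficit: 9.1 − 2.8 = 6.3 ppm = 6.3 mg/L as Cl₂.
(a) Cl₂ equivalent needed: 6.3 mg/L × 610,000 L = 3,843,000 mg = 3843 g.
(a) Product at 14.4% available chlorine: 3843 / 0.144 = 26,690 g.
(a) Volume at density 1.12 g/mL: 26,690 g ÷ 1.12 g/mL = 23,830 mL.

(b) CYA to add: (59 − 21) = 38 mg/L × 337,000 L = 12,810 g cyanuric acid.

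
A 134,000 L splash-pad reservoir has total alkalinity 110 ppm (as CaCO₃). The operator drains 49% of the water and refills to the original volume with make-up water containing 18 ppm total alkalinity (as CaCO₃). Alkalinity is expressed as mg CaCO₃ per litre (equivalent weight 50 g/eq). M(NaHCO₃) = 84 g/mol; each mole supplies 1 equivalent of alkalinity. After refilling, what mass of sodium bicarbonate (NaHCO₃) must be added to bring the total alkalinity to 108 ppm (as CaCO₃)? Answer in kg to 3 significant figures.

After draining 49% and refilling: 110 × 0.51 + 18 × 0.49 = 64.92 ppm.
Deficit to target: 108 − 64.92 = 43.08 mg/L.
As CaCO₃: 43.08 mg/L × 134,000 L = 5773 g; ÷ 50 g/eq ÷ 1 = 115.5 mol NaHCO₃.
Mass: 115.5 × 84 = 9698 g.

9.70 kg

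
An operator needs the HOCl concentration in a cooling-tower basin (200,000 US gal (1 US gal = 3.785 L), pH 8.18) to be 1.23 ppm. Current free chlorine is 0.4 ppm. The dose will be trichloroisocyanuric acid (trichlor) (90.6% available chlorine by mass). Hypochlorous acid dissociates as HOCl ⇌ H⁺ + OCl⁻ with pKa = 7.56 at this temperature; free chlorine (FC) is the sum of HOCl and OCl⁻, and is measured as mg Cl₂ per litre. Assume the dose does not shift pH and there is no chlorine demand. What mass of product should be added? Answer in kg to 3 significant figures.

4.98 kg

Volume: 200,000 US gal × 3.785 L/gal = 757,000 L.
[OCl⁻]/[HOCl] = 10^(pH − pKa) = 10^(8.18 − 7.56) = 4.169; fraction as HOCl = 1/(1 + 4.169) = 0.1935.
Free chlorine required for 1.23 ppm HOCl: 1.23 / 0.1935 = 6.357 ppm.
FC to add: 6.357 − 0.4 = 5.957 mg/L as Cl₂.
Cl₂ equivalent: 5.957 mg/L × 757,000 L = 4510 g.
Product at 90.6% available Cl: 4510 / 0.906 = 4978 g.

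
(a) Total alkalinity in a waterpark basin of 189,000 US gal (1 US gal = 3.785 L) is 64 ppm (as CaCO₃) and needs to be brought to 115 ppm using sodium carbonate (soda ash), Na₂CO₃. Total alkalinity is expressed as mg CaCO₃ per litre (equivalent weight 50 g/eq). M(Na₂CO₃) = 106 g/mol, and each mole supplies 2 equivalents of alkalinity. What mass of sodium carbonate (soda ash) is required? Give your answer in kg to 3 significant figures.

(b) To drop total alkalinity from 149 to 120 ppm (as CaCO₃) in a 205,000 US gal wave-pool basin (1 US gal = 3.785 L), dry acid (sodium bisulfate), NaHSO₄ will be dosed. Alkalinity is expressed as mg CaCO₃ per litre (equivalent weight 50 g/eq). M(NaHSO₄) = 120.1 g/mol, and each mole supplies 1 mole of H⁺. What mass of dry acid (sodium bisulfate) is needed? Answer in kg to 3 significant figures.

(a) Volume: 189,000 US gal × 3.785 L/gal = 715,365 L.
(a) Alkalinity to add: (115 − 64) = 51 mg/L as CaCO₃ × 715,365 L = 36,480 g as CaCO₃.
(a) Equivalents: 36,480 g ÷ 50 g/eq = 729.7 eq.
(a) Each mole of Na₂CO₃ supplies 2 eq, so 729.7 / 2 = 364.8 mol.
(a) Mass: 364.8 mol × 106 g/mol = 38,670 g.

(b) Volume: 205,000 US gal × 3.785 L/gal = 775,925 L.
(b) Alkalinity to neutralize: (149 − 120) = 29 mg/L as CaCO₃ × 775,925 L = 22,500 g as CaCO₃.
(b) Equivalents of H⁺ required: 22,500 ÷ 50 g/eq = 450 eq = 450 mol NaHSO₄.
(b) Mass of NaHSO₄: 450 × 120.1 = 54,050 g.

(a) 38.7 kg; (b) 54.0 kg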